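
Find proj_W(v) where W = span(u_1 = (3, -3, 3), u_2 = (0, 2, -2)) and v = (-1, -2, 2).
proj_W(v) = (-1, -2, 2)

Set up U = [u_1 | ... | u_2] ∈ R^(3×2). The projector onto W = col(U) is P = U (U^T U)^(-1) U^T.
Compute U^T U =
  [27, -12]
  [-12, 8],
and U^T v = (9, -8).
Solve U^T U · c = U^T v for the coefficients: c = (-1/3, -3/2). The projection is proj_W(v) = U c.
Check: (v - proj_W(v)) · u_1 = 0  (should be 0).
Check: (v - proj_W(v)) · u_2 = 0  (should be 0).
Result: proj_W(v) = (-1, -2, 2).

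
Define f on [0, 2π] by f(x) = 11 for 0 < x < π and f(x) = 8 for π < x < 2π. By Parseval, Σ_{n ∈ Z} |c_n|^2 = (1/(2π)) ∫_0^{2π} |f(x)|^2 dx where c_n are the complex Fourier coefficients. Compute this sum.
Σ |c_n|^2 = 185/2

Parseval equates the L^2 energy of f (normalised by 1/(2π)) with the ℓ^2 sum of its Fourier coefficients: (1/(2π)) ∫_0^{2π} |f|^2 = Σ |c_n|^2.
Compute the left side: (1/(2π)) [∫_0^π 11^2 dx + ∫_π^{2π} 8^2 dx] = (1/(2π)) · (121π + 64π) = (121 + 64)/2 = 185/2.
So Σ_{n ∈ Z} |c_n|^2 = 185/2.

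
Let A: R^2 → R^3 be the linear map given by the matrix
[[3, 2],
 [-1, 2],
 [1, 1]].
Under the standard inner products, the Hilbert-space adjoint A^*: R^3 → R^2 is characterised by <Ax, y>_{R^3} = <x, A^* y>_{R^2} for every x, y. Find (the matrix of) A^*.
A^* = A^T =
[[3, -1, 1],
 [2, 2, 1]]

For real matrices with standard dot products, the defining identity <Ax, y> = <x, A^* y> gives (Ax)^T y = x^T (A^*) y, i.e. x^T A^T y = x^T (A^*) y. Since this holds for all x, y, we must have A^* = A^T. Therefore
A^* =
[[3, -1, 1],
 [2, 2, 1]].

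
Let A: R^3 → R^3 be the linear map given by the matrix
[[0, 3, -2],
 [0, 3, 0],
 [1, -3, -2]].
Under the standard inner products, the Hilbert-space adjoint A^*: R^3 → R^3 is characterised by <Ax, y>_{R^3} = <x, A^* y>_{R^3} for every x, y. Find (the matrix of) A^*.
A^* = A^T =
[[0, 0, 1],
 [3, 3, -3],
 [-2, 0, -2]]

For real matrices with standard dot products, the defining identity <Ax, y> = <x, A^* y> gives (Ax)^T y = x^T (A^*) y, i.e. x^T A^T y = x^T (A^*) y. Since this holds for all x, y, we must have A^* = A^T. Therefore
A^* =
[[0, 0, 1],
 [3, 3, -3],
 [-2, 0, -2]].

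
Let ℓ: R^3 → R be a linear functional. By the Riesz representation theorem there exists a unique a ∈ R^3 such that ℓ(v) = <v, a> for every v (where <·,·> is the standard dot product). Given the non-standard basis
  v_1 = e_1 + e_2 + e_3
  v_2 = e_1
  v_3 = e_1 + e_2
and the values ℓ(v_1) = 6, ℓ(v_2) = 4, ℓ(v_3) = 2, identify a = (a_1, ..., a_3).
a = (4, -2, 4)

Write a = (a_1, ..., a_3) in the standard basis. For each basis vector v_i, ℓ(v_i) = <v_i, a> is a linear equation in the a_j's. Collect the n equations into a matrix system V a = ℓ, where row i of V is v_i (expressed in the standard basis). Since V is invertible (lower-triangular with 1s on the diagonal, up to permutation), solve by back-substitution:
  V =
[[1, 1, 1],
 [1, 0, 0],
 [1, 1, 0]]
  V a = (6, 4, 2)
Solving gives a = (4, -2, 4).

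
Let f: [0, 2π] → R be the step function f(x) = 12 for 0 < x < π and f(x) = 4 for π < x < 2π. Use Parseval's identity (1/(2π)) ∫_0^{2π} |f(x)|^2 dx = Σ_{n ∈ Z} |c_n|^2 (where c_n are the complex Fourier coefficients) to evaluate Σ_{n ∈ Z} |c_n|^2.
Σ |c_n|^2 = 80

Parseval equates the L^2 energy of f (normalised by 1/(2π)) with the ℓ^2 sum of its Fourier coefficients: (1/(2π)) ∫_0^{2π} |f|^2 = Σ |c_n|^2.
Compute the left side: (1/(2π)) [∫_0^π 12^2 dx + ∫_π^{2π} 4^2 dx] = (1/(2π)) · (144π + 16π) = (144 + 16)/2 = 80.
So Σ_{n ∈ Z} |c_n|^2 = 80.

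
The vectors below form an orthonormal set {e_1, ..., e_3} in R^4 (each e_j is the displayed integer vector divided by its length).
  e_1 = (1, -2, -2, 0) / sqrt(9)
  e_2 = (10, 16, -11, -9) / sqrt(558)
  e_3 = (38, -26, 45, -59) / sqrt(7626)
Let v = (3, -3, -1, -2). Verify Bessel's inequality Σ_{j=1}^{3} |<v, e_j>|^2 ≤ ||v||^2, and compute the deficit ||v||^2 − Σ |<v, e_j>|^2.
Σ |<v, e_j>|^2 = 2813/123; ||v||^2 = 23; deficit = 16/123

Write each e_j = u_j / sqrt(<u_j, u_j>) where u_j is the displayed integer vector. Then <v, e_j> = <v, u_j> / sqrt(<u_j, u_j>), so |<v, e_j>|^2 = <v, u_j>^2 / <u_j, u_j>.
Coefficients: <v, e_1> = 11/sqrt(9), <v, e_2> = 11/sqrt(558), <v, e_3> = 265/sqrt(7626).
Square and sum: Σ |<v, e_j>|^2 = 2813/123.
Compute ||v||^2 = v·v = 23.
Deficit = 23 − 2813/123 = 16/123 ≥ 0, confirming Bessel's inequality. (The deficit equals ||v − Σ <v,e_j> e_j||^2, the squared distance from v to span{e_j}.)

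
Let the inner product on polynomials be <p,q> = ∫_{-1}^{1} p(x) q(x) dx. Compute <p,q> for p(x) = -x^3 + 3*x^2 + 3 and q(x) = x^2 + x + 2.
<p,q> = 94/5

Expand the product: p(x)·q(x) = -x^5 + 2*x^4 + x^3 + 9*x^2 + 3*x + 6.
∫_{-1}^{1} of each monomial x^k gives [2/(k+1) if k even, 0 if k odd]. Integrating term-by-term (or equivalently evaluating the antiderivative F(x) = -x^6/6 + 2*x^5/5 + x^4/4 + 3*x^3 + 3*x^2/2 + 6*x at the endpoints):
  F(1) − F(−1) = 659/60 − (-469/60) = 94/5.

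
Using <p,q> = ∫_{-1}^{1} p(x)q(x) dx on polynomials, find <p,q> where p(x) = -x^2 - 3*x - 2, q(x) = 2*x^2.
<p,q> = -52/15

Expand the product: p(x)·q(x) = -2*x^4 - 6*x^3 - 4*x^2.
∫_{-1}^{1} of each monomial x^k gives [2/(k+1) if k even, 0 if k odd]. Integrating term-by-term (or equivalently evaluating the antiderivative F(x) = -2*x^5/5 - 3*x^4/2 - 4*x^3/3 at the endpoints):
  F(1) − F(−1) = -97/30 − (7/30) = -52/15.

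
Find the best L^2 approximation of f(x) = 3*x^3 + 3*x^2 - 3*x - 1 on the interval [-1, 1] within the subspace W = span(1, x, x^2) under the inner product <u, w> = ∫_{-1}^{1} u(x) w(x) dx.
g(x) = 3*x^2 - 6*x/5 - 1

The best approximation g ∈ W is the orthogonal projection of f onto W. Writing g = a_0 + a_1 x + a_2 x^2, the coefficients solve the normal equations G · a = b where
  G_{ij} = <φ_i, φ_j> and b_i = <f, φ_i>, with φ_0 = 1, φ_1 = x, φ_2 = x^2.
G =
  [2, 0, 2/3]
  [0, 2/3, 0]
  [2/3, 0, 2/5],
b = (0, -4/5, 8/15).
Solving gives a_0 = -1, a_1 = -6/5, a_2 = 3, so
  g(x) = 3*x^2 - 6*x/5 - 1.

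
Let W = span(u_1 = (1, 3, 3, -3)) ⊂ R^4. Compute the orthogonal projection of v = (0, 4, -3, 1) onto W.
proj_W(v) = (0, 0, 0, 0)

Set up U = [u_1 | ... | u_1] ∈ R^(4×1). The projector onto W = col(U) is P = U (U^T U)^(-1) U^T.
Compute U^T U =
  [28],
and U^T v = (0).
Solve U^T U · c = U^T v for the coefficients: c = (0). The projection is proj_W(v) = U c.
Check: (v - proj_W(v)) · u_1 = 0  (should be 0).
Result: proj_W(v) = (0, 0, 0, 0).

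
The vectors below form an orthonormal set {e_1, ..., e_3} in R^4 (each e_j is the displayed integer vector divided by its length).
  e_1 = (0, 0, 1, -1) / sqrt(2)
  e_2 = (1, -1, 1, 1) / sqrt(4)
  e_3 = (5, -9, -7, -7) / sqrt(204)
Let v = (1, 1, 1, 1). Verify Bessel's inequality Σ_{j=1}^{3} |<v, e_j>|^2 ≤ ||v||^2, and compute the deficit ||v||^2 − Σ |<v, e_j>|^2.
Σ |<v, e_j>|^2 = 44/17; ||v||^2 = 4; deficit = 24/17

Write each e_j = u_j / sqrt(<u_j, u_j>) where u_j is the displayed integer vector. Then <v, e_j> = <v, u_j> / sqrt(<u_j, u_j>), so |<v, e_j>|^2 = <v, u_j>^2 / <u_j, u_j>.
Coefficients: <v, e_1> = 0/sqrt(2), <v, e_2> = 2/sqrt(4), <v, e_3> = -18/sqrt(204).
Square and sum: Σ |<v, e_j>|^2 = 44/17.
Compute ||v||^2 = v·v = 4.
Deficit = 4 − 44/17 = 24/17 ≥ 0, confirming Bessel's inequality. (The deficit equals ||v − Σ <v,e_j> e_j||^2, the squared distance from v to span{e_j}.)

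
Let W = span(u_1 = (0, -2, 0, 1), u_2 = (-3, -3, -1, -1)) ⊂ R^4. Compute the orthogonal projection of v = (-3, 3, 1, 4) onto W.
proj_W(v) = (3/5, 1, 1/5, 0)

Set up U = [u_1 | ... | u_2] ∈ R^(4×2). The projector onto W = col(U) is P = U (U^T U)^(-1) U^T.
Compute U^T U =
  [5, 5]
  [5, 20],
and U^T v = (-2, -5).
Solve U^T U · c = U^T v for the coefficients: c = (-1/5, -1/5). The projection is proj_W(v) = U c.
Check: (v - proj_W(v)) · u_1 = 0  (should be 0).
Check: (v - proj_W(v)) · u_2 = 0  (should be 0).
Result: proj_W(v) = (3/5, 1, 1/5, 0).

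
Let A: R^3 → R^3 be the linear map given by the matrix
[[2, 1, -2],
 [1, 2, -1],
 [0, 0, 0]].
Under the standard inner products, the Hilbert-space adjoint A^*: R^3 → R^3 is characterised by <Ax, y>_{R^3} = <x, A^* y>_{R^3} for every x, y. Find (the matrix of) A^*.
A^* = A^T =
[[2, 1, 0],
 [1, 2, 0],
 [-2, -1, 0]]

For real matrices with standard dot products, the defining identity <Ax, y> = <x, A^* y> gives (Ax)^T y = x^T (A^*) y, i.e. x^T A^T y = x^T (A^*) y. Since this holds for all x, y, we must have A^* = A^T. Therefore
A^* =
[[2, 1, 0],
 [1, 2, 0],
 [-2, -1, 0]].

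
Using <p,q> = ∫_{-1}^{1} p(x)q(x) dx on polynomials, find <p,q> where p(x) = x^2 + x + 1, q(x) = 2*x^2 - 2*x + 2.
<p,q> = 92/15

Expand the product: p(x)·q(x) = 2*x^4 + 2*x^2 + 2.
∫_{-1}^{1} of each monomial x^k gives [2/(k+1) if k even, 0 if k odd]. Integrating term-by-term (or equivalently evaluating the antiderivative F(x) = 2*x^5/5 + 2*x^3/3 + 2*x at the endpoints):
  F(1) − F(−1) = 46/15 − (-46/15) = 92/15.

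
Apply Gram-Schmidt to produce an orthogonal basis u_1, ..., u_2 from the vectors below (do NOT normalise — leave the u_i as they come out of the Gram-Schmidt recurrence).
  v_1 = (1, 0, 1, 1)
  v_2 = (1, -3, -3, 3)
Orthogonal basis:
  u_1 = (1, 0, 1, 1)
  u_2 = (2/3, -3, -10/3, 8/3)

Apply the Gram-Schmidt recurrence
  u_1 = v_1
  u_i = v_i − Σ_{j<i} ((v_i · u_j) / (u_j · u_j)) · u_j.

Step by step this gives:
  u_1 = (1, 0, 1, 1)
  u_2 = (2/3, -3, -10/3, 8/3)

Orthogonality check:
  u_2 · u_1 = 0 (should be 0)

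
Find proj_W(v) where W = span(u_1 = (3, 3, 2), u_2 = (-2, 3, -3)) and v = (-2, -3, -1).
proj_W(v) = (-2, -3, -1)

Set up U = [u_1 | ... | u_2] ∈ R^(3×2). The projector onto W = col(U) is P = U (U^T U)^(-1) U^T.
Compute U^T U =
  [22, -3]
  [-3, 22],
and U^T v = (-17, -2).
Solve U^T U · c = U^T v for the coefficients: c = (-4/5, -1/5). The projection is proj_W(v) = U c.
Check: (v - proj_W(v)) · u_1 = 0  (should be 0).
Check: (v - proj_W(v)) · u_2 = 0  (should be 0).
Result: proj_W(v) = (-2, -3, -1).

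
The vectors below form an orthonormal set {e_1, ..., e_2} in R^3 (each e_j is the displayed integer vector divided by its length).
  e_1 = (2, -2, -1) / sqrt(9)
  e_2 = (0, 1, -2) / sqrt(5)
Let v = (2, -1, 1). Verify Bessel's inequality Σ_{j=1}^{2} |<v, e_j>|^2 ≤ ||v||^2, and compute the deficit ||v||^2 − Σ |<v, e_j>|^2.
Σ |<v, e_j>|^2 = 206/45; ||v||^2 = 6; deficit = 64/45

Write each e_j = u_j / sqrt(<u_j, u_j>) where u_j is the displayed integer vector. Then <v, e_j> = <v, u_j> / sqrt(<u_j, u_j>), so |<v, e_j>|^2 = <v, u_j>^2 / <u_j, u_j>.
Coefficients: <v, e_1> = 5/sqrt(9), <v, e_2> = -3/sqrt(5).
Square and sum: Σ |<v, e_j>|^2 = 206/45.
Compute ||v||^2 = v·v = 6.
Deficit = 6 − 206/45 = 64/45 ≥ 0, confirming Bessel's inequality. (The deficit equals ||v − Σ <v,e_j> e_j||^2, the squared distance from v to span{e_j}.)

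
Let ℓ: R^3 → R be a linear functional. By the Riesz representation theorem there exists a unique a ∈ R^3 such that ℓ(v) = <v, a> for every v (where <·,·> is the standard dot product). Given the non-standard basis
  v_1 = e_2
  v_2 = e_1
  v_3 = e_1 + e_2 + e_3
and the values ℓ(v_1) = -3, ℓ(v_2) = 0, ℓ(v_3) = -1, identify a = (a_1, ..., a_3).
a = (0, -3, 2)

Write a = (a_1, ..., a_3) in the standard basis. For each basis vector v_i, ℓ(v_i) = <v_i, a> is a linear equation in the a_j's. Collect the n equations into a matrix system V a = ℓ, where row i of V is v_i (expressed in the standard basis). Since V is invertible (lower-triangular with 1s on the diagonal, up to permutation), solve by back-substitution:
  V =
[[0, 1, 0],
 [1, 0, 0],
 [1, 1, 1]]
  V a = (-3, 0, -1)
Solving gives a = (0, -3, 2).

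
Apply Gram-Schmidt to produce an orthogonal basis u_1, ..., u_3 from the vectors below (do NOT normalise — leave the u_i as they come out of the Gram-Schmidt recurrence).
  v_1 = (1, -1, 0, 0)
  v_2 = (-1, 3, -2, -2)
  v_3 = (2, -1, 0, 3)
Orthogonal basis:
  u_1 = (1, -1, 0, 0)
  u_2 = (1, 1, -2, -2)
  u_3 = (1, 1, -1, 2)

Apply the Gram-Schmidt recurrence
  u_1 = v_1
  u_i = v_i − Σ_{j<i} ((v_i · u_j) / (u_j · u_j)) · u_j.

Step by step this gives:
  u_1 = (1, -1, 0, 0)
  u_2 = (1, 1, -2, -2)
  u_3 = (1, 1, -1, 2)

Orthogonality check:
  u_2 · u_1 = 0 (should be 0)
  u_3 · u_1 = 0 (should be 0)
  u_3 · u_2 = 0 (should be 0)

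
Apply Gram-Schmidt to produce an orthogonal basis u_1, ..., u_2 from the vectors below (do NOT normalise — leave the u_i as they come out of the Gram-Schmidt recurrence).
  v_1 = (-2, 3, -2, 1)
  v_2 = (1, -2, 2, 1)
Orthogonal basis:
  u_1 = (-2, 3, -2, 1)
  u_2 = (-2/9, -1/6, 7/9, 29/18)

Apply the Gram-Schmidt recurrence
  u_1 = v_1
  u_i = v_i − Σ_{j<i} ((v_i · u_j) / (u_j · u_j)) · u_j.

Step by step this gives:
  u_1 = (-2, 3, -2, 1)
  u_2 = (-2/9, -1/6, 7/9, 29/18)

Orthogonality check:
  u_2 · u_1 = 0 (should be 0)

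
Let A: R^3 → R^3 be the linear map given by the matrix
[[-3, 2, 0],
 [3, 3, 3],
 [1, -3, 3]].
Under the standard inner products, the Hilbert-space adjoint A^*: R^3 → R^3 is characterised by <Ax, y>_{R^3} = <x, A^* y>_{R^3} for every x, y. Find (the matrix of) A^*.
A^* = A^T =
[[-3, 3, 1],
 [2, 3, -3],
 [0, 3, 3]]

For real matrices with standard dot products, the defining identity <Ax, y> = <x, A^* y> gives (Ax)^T y = x^T (A^*) y, i.e. x^T A^T y = x^T (A^*) y. Since this holds for all x, y, we must have A^* = A^T. Therefore
A^* =
[[-3, 3, 1],
 [2, 3, -3],
 [0, 3, 3]].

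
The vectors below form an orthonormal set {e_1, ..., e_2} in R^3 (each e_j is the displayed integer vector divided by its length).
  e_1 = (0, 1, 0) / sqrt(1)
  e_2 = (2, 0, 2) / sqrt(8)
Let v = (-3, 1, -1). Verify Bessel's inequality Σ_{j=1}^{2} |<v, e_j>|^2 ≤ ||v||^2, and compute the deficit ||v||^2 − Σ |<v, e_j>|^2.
Σ |<v, e_j>|^2 = 9; ||v||^2 = 11; deficit = 2

Write each e_j = u_j / sqrt(<u_j, u_j>) where u_j is the displayed integer vector. Then <v, e_j> = <v, u_j> / sqrt(<u_j, u_j>), so |<v, e_j>|^2 = <v, u_j>^2 / <u_j, u_j>.
Coefficients: <v, e_1> = 1/sqrt(1), <v, e_2> = -8/sqrt(8).
Square and sum: Σ |<v, e_j>|^2 = 9.
Compute ||v||^2 = v·v = 11.
Deficit = 11 − 9 = 2 ≥ 0, confirming Bessel's inequality. (The deficit equals ||v − Σ <v,e_j> e_j||^2, the squared distance from v to span{e_j}.)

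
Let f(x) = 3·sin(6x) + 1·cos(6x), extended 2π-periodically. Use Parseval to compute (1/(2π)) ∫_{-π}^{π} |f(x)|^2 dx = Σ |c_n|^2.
Σ |c_n|^2 = 5

Expand |f|^2 and use orthogonality of {sin(nx), cos(mx)} on [-π, π]:
  ∫_{-π}^{π} sin(nx)^2 dx = π, ∫ cos(mx)^2 dx = π, and cross terms integrate to 0.
So ∫_{-π}^{π} f(x)^2 dx = 3^2 · π + 1^2 · π = (9 + 1)π.
Divide by 2π: (9 + 1)/2 = 5.
By Parseval, this equals Σ |c_n|^2.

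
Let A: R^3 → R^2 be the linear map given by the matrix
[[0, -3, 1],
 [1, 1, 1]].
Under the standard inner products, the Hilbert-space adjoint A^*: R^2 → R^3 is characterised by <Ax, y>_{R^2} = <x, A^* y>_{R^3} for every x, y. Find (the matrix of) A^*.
A^* = A^T =
[[0, 1],
 [-3, 1],
 [1, 1]]

For real matrices with standard dot products, the defining identity <Ax, y> = <x, A^* y> gives (Ax)^T y = x^T (A^*) y, i.e. x^T A^T y = x^T (A^*) y. Since this holds for all x, y, we must have A^* = A^T. Therefore
A^* =
[[0, 1],
 [-3, 1],
 [1, 1]].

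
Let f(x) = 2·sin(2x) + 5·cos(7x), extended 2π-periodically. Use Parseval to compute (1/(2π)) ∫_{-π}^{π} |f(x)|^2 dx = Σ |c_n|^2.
Σ |c_n|^2 = 29/2

Expand |f|^2 and use orthogonality of {sin(nx), cos(mx)} on [-π, π]:
  ∫_{-π}^{π} sin(nx)^2 dx = π, ∫ cos(mx)^2 dx = π, and cross terms integrate to 0.
So ∫_{-π}^{π} f(x)^2 dx = 2^2 · π + 5^2 · π = (4 + 25)π.
Divide by 2π: (4 + 25)/2 = 29/2.
By Parseval, this equals Σ |c_n|^2.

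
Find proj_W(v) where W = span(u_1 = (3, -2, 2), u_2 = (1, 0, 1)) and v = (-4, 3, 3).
proj_W(v) = (-14/9, 38/9, 5/9)

Set up U = [u_1 | ... | u_2] ∈ R^(3×2). The projector onto W = col(U) is P = U (U^T U)^(-1) U^T.
Compute U^T U =
  [17, 5]
  [5, 2],
and U^T v = (-12, -1).
Solve U^T U · c = U^T v for the coefficients: c = (-19/9, 43/9). The projection is proj_W(v) = U c.
Check: (v - proj_W(v)) · u_1 = 0  (should be 0).
Check: (v - proj_W(v)) · u_2 = 0  (should be 0).
Result: proj_W(v) = (-14/9, 38/9, 5/9).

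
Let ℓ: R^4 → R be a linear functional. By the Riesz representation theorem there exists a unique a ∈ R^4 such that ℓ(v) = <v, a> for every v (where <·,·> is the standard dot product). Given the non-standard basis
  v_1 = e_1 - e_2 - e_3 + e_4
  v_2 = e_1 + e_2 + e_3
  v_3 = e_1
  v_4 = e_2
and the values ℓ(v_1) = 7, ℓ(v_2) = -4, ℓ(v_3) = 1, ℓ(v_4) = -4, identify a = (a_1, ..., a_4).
a = (1, -4, -1, 1)

Write a = (a_1, ..., a_4) in the standard basis. For each basis vector v_i, ℓ(v_i) = <v_i, a> is a linear equation in the a_j's. Collect the n equations into a matrix system V a = ℓ, where row i of V is v_i (expressed in the standard basis). Since V is invertible (lower-triangular with 1s on the diagonal, up to permutation), solve by back-substitution:
  V =
[[1, -1, -1, 1],
 [1, 1, 1, 0],
 [1, 0, 0, 0],
 [0, 1, 0, 0]]
  V a = (7, -4, 1, -4)
Solving gives a = (1, -4, -1, 1).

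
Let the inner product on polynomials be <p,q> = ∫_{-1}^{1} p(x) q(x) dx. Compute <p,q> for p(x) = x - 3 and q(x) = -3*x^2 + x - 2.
<p,q> = 56/3

Expand the product: p(x)·q(x) = -3*x^3 + 10*x^2 - 5*x + 6.
∫_{-1}^{1} of each monomial x^k gives [2/(k+1) if k even, 0 if k odd]. Integrating term-by-term (or equivalently evaluating the antiderivative F(x) = -3*x^4/4 + 10*x^3/3 - 5*x^2/2 + 6*x at the endpoints):
  F(1) − F(−1) = 73/12 − (-151/12) = 56/3.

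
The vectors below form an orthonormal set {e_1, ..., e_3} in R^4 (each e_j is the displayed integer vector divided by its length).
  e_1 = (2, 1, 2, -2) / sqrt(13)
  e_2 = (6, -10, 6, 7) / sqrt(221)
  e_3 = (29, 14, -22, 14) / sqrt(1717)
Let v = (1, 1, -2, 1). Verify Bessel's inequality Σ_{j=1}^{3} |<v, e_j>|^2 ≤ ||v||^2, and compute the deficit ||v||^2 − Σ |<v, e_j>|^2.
Σ |<v, e_j>|^2 = 7; ||v||^2 = 7; deficit = 0

Write each e_j = u_j / sqrt(<u_j, u_j>) where u_j is the displayed integer vector. Then <v, e_j> = <v, u_j> / sqrt(<u_j, u_j>), so |<v, e_j>|^2 = <v, u_j>^2 / <u_j, u_j>.
Coefficients: <v, e_1> = -3/sqrt(13), <v, e_2> = -9/sqrt(221), <v, e_3> = 101/sqrt(1717).
Square and sum: Σ |<v, e_j>|^2 = 7.
Compute ||v||^2 = v·v = 7.
Deficit = 7 − 7 = 0 ≥ 0, confirming Bessel's inequality. (The deficit equals ||v − Σ <v,e_j> e_j||^2, the squared distance from v to span{e_j}.)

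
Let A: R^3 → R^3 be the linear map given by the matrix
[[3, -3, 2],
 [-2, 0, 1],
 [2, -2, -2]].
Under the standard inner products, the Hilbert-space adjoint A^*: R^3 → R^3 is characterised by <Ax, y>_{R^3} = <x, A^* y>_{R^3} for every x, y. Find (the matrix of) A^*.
A^* = A^T =
[[3, -2, 2],
 [-3, 0, -2],
 [2, 1, -2]]

For real matrices with standard dot products, the defining identity <Ax, y> = <x, A^* y> gives (Ax)^T y = x^T (A^*) y, i.e. x^T A^T y = x^T (A^*) y. Since this holds for all x, y, we must have A^* = A^T. Therefore
A^* =
[[3, -2, 2],
 [-3, 0, -2],
 [2, 1, -2]].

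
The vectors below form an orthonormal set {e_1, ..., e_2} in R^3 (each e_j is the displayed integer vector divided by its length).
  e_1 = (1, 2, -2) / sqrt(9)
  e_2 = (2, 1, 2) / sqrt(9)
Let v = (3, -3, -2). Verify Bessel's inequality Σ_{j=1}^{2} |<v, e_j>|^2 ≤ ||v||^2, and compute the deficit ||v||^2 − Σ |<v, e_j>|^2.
Σ |<v, e_j>|^2 = 2/9; ||v||^2 = 22; deficit = 196/9

Write each e_j = u_j / sqrt(<u_j, u_j>) where u_j is the displayed integer vector. Then <v, e_j> = <v, u_j> / sqrt(<u_j, u_j>), so |<v, e_j>|^2 = <v, u_j>^2 / <u_j, u_j>.
Coefficients: <v, e_1> = 1/sqrt(9), <v, e_2> = -1/sqrt(9).
Square and sum: Σ |<v, e_j>|^2 = 2/9.
Compute ||v||^2 = v·v = 22.
Deficit = 22 − 2/9 = 196/9 ≥ 0, confirming Bessel's inequality. (The deficit equals ||v − Σ <v,e_j> e_j||^2, the squared distance from v to span{e_j}.)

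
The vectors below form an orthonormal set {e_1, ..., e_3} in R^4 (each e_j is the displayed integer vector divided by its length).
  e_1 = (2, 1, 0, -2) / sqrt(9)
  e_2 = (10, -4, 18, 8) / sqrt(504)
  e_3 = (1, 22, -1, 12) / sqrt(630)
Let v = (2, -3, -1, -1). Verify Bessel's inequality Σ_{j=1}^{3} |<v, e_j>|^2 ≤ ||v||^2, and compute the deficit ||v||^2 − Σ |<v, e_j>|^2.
Σ |<v, e_j>|^2 = 10; ||v||^2 = 15; deficit = 5

Write each e_j = u_j / sqrt(<u_j, u_j>) where u_j is the displayed integer vector. Then <v, e_j> = <v, u_j> / sqrt(<u_j, u_j>), so |<v, e_j>|^2 = <v, u_j>^2 / <u_j, u_j>.
Coefficients: <v, e_1> = 3/sqrt(9), <v, e_2> = 6/sqrt(504), <v, e_3> = -75/sqrt(630).
Square and sum: Σ |<v, e_j>|^2 = 10.
Compute ||v||^2 = v·v = 15.
Deficit = 15 − 10 = 5 ≥ 0, confirming Bessel's inequality. (The deficit equals ||v − Σ <v,e_j> e_j||^2, the squared distance from v to span{e_j}.)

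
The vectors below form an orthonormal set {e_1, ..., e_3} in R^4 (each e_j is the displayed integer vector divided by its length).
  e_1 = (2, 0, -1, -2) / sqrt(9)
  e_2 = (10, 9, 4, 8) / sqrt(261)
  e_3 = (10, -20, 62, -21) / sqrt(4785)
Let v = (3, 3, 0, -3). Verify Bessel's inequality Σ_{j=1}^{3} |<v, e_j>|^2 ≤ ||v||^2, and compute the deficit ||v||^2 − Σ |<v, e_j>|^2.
Σ |<v, e_j>|^2 = 102/5; ||v||^2 = 27; deficit = 33/5

Write each e_j = u_j / sqrt(<u_j, u_j>) where u_j is the displayed integer vector. Then <v, e_j> = <v, u_j> / sqrt(<u_j, u_j>), so |<v, e_j>|^2 = <v, u_j>^2 / <u_j, u_j>.
Coefficients: <v, e_1> = 12/sqrt(9), <v, e_2> = 33/sqrt(261), <v, e_3> = 33/sqrt(4785).
Square and sum: Σ |<v, e_j>|^2 = 102/5.
Compute ||v||^2 = v·v = 27.
Deficit = 27 − 102/5 = 33/5 ≥ 0, confirming Bessel's inequality. (The deficit equals ||v − Σ <v,e_j> e_j||^2, the squared distance from v to span{e_j}.)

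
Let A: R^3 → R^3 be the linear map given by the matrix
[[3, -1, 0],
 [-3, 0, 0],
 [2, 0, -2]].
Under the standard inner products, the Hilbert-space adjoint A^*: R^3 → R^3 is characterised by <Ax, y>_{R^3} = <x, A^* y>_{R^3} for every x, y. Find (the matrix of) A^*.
A^* = A^T =
[[3, -3, 2],
 [-1, 0, 0],
 [0, 0, -2]]

For real matrices with standard dot products, the defining identity <Ax, y> = <x, A^* y> gives (Ax)^T y = x^T (A^*) y, i.e. x^T A^T y = x^T (A^*) y. Since this holds for all x, y, we must have A^* = A^T. Therefore
A^* =
[[3, -3, 2],
 [-1, 0, 0],
 [0, 0, -2]].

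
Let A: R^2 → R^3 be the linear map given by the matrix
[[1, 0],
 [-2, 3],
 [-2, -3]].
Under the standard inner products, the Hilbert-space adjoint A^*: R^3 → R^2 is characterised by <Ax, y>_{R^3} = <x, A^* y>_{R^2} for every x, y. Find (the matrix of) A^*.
A^* = A^T =
[[1, -2, -2],
 [0, 3, -3]]

For real matrices with standard dot products, the defining identity <Ax, y> = <x, A^* y> gives (Ax)^T y = x^T (A^*) y, i.e. x^T A^T y = x^T (A^*) y. Since this holds for all x, y, we must have A^* = A^T. Therefore
A^* =
[[1, -2, -2],
 [0, 3, -3]].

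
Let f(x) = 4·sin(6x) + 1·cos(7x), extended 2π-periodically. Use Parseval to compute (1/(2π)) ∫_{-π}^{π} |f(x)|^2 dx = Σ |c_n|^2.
Σ |c_n|^2 = 17/2

Expand |f|^2 and use orthogonality of {sin(nx), cos(mx)} on [-π, π]:
  ∫_{-π}^{π} sin(nx)^2 dx = π, ∫ cos(mx)^2 dx = π, and cross terms integrate to 0.
So ∫_{-π}^{π} f(x)^2 dx = 4^2 · π + 1^2 · π = (16 + 1)π.
Divide by 2π: (16 + 1)/2 = 17/2.
By Parseval, this equals Σ |c_n|^2.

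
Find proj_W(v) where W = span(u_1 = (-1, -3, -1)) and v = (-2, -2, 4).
proj_W(v) = (-4/11, -12/11, -4/11)

Set up U = [u_1 | ... | u_1] ∈ R^(3×1). The projector onto W = col(U) is P = U (U^T U)^(-1) U^T.
Compute U^T U =
  [11],
and U^T v = (4).
Solve U^T U · c = U^T v for the coefficients: c = (4/11). The projection is proj_W(v) = U c.
Check: (v - proj_W(v)) · u_1 = 0  (should be 0).
Result: proj_W(v) = (-4/11, -12/11, -4/11).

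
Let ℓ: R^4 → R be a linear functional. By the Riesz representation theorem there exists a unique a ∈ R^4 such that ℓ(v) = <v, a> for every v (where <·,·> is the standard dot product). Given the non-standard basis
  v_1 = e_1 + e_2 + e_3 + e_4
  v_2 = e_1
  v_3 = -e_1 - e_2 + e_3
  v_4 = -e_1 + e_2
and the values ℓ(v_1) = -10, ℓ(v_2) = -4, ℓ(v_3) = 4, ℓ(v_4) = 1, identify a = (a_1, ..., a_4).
a = (-4, -3, -3, 0)

Write a = (a_1, ..., a_4) in the standard basis. For each basis vector v_i, ℓ(v_i) = <v_i, a> is a linear equation in the a_j's. Collect the n equations into a matrix system V a = ℓ, where row i of V is v_i (expressed in the standard basis). Since V is invertible (lower-triangular with 1s on the diagonal, up to permutation), solve by back-substitution:
  V =
[[1, 1, 1, 1],
 [1, 0, 0, 0],
 [-1, -1, 1, 0],
 [-1, 1, 0, 0]]
  V a = (-10, -4, 4, 1)
Solving gives a = (-4, -3, -3, 0).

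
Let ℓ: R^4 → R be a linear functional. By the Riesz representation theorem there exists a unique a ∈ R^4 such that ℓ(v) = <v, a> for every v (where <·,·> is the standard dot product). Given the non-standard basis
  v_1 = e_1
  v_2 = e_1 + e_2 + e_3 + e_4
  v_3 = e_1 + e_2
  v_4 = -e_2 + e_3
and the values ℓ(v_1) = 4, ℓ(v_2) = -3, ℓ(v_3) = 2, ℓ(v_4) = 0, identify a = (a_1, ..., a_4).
a = (4, -2, -2, -3)

Write a = (a_1, ..., a_4) in the standard basis. For each basis vector v_i, ℓ(v_i) = <v_i, a> is a linear equation in the a_j's. Collect the n equations into a matrix system V a = ℓ, where row i of V is v_i (expressed in the standard basis). Since V is invertible (lower-triangular with 1s on the diagonal, up to permutation), solve by back-substitution:
  V =
[[1, 0, 0, 0],
 [1, 1, 1, 1],
 [1, 1, 0, 0],
 [0, -1, 1, 0]]
  V a = (4, -3, 2, 0)
Solving gives a = (4, -2, -2, -3).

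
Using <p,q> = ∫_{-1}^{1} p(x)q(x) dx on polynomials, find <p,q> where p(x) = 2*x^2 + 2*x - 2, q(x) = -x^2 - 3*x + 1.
<p,q> = -92/15

Expand the product: p(x)·q(x) = -2*x^4 - 8*x^3 - 2*x^2 + 8*x - 2.
∫_{-1}^{1} of each monomial x^k gives [2/(k+1) if k even, 0 if k odd]. Integrating term-by-term (or equivalently evaluating the antiderivative F(x) = -2*x^5/5 - 2*x^4 - 2*x^3/3 + 4*x^2 - 2*x at the endpoints):
  F(1) − F(−1) = -16/15 − (76/15) = -92/15.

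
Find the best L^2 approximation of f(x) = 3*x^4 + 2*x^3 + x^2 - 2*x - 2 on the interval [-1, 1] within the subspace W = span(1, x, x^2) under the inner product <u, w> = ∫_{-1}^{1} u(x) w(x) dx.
g(x) = 25*x^2/7 - 4*x/5 - 79/35

The best approximation g ∈ W is the orthogonal projection of f onto W. Writing g = a_0 + a_1 x + a_2 x^2, the coefficients solve the normal equations G · a = b where
  G_{ij} = <φ_i, φ_j> and b_i = <f, φ_i>, with φ_0 = 1, φ_1 = x, φ_2 = x^2.
G =
  [2, 0, 2/3]
  [0, 2/3, 0]
  [2/3, 0, 2/5],
b = (-32/15, -8/15, -8/105).
Solving gives a_0 = -79/35, a_1 = -4/5, a_2 = 25/7, so
  g(x) = 25*x^2/7 - 4*x/5 - 79/35.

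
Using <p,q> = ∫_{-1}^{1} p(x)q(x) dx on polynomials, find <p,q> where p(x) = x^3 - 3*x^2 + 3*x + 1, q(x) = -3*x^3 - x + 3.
<p,q> = -48/7

Expand the product: p(x)·q(x) = -3*x^6 + 9*x^5 - 10*x^4 + 3*x^3 - 12*x^2 + 8*x + 3.
∫_{-1}^{1} of each monomial x^k gives [2/(k+1) if k even, 0 if k odd]. Integrating term-by-term (or equivalently evaluating the antiderivative F(x) = -3*x^7/7 + 3*x^6/2 - 2*x^5 + 3*x^4/4 - 4*x^3 + 4*x^2 + 3*x at the endpoints):
  F(1) − F(−1) = 79/28 − (271/28) = -48/7.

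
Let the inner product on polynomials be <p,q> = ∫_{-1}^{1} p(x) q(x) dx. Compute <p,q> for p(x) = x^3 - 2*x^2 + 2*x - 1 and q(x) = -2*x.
<p,q> = -52/15

Expand the product: p(x)·q(x) = -2*x^4 + 4*x^3 - 4*x^2 + 2*x.
∫_{-1}^{1} of each monomial x^k gives [2/(k+1) if k even, 0 if k odd]. Integrating term-by-term (or equivalently evaluating the antiderivative F(x) = -2*x^5/5 + x^4 - 4*x^3/3 + x^2 at the endpoints):
  F(1) − F(−1) = 4/15 − (56/15) = -52/15.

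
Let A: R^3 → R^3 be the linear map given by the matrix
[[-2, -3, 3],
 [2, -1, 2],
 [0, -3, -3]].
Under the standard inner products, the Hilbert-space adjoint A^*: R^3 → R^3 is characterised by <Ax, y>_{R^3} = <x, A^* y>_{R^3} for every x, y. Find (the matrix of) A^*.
A^* = A^T =
[[-2, 2, 0],
 [-3, -1, -3],
 [3, 2, -3]]

For real matrices with standard dot products, the defining identity <Ax, y> = <x, A^* y> gives (Ax)^T y = x^T (A^*) y, i.e. x^T A^T y = x^T (A^*) y. Since this holds for all x, y, we must have A^* = A^T. Therefore
A^* =
[[-2, 2, 0],
 [-3, -1, -3],
 [3, 2, -3]].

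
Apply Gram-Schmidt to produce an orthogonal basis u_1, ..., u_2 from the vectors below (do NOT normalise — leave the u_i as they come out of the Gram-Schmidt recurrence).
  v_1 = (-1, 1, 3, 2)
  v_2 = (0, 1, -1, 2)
Orthogonal basis:
  u_1 = (-1, 1, 3, 2)
  u_2 = (2/15, 13/15, -7/5, 26/15)

Apply the Gram-Schmidt recurrence
  u_1 = v_1
  u_i = v_i − Σ_{j<i} ((v_i · u_j) / (u_j · u_j)) · u_j.

Step by step this gives:
  u_1 = (-1, 1, 3, 2)
  u_2 = (2/15, 13/15, -7/5, 26/15)

Orthogonality check:
  u_2 · u_1 = 0 (should be 0)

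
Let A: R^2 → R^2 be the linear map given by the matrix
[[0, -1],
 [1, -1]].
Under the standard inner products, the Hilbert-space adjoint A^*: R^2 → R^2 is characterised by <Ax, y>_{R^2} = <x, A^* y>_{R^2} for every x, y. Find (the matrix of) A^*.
A^* = A^T =
[[0, 1],
 [-1, -1]]

For real matrices with standard dot products, the defining identity <Ax, y> = <x, A^* y> gives (Ax)^T y = x^T (A^*) y, i.e. x^T A^T y = x^T (A^*) y. Since this holds for all x, y, we must have A^* = A^T. Therefore
A^* =
[[0, 1],
 [-1, -1]].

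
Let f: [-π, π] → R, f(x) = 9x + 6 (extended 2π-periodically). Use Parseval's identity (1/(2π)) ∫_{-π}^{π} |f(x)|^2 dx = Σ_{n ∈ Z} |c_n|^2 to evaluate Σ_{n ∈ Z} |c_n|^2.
Σ |c_n|^2 = 27π^2 + 36

Expand and integrate term by term over [-π, π]:
  ∫ (9x)^2 dx = 81·(2π^3/3); ∫ 2·9·(6)·x dx = 0 (odd integrand); ∫ 6^2 dx = 36·2π.
So (1/(2π)) ∫_{-π}^{π} (9x + 6)^2 dx = 81π^2/3 + 36 = 27π^2 + 36.
Parseval ⇒ Σ |c_n|^2 = 27π^2 + 36.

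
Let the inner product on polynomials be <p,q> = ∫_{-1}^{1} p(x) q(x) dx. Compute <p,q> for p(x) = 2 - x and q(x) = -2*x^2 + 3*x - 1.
<p,q> = -26/3

Expand the product: p(x)·q(x) = 2*x^3 - 7*x^2 + 7*x - 2.
∫_{-1}^{1} of each monomial x^k gives [2/(k+1) if k even, 0 if k odd]. Integrating term-by-term (or equivalently evaluating the antiderivative F(x) = x^4/2 - 7*x^3/3 + 7*x^2/2 - 2*x at the endpoints):
  F(1) − F(−1) = -1/3 − (25/3) = -26/3.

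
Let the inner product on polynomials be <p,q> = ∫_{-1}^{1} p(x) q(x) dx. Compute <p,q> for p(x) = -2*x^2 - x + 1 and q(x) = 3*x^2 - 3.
<p,q> = -12/5

Expand the product: p(x)·q(x) = -6*x^4 - 3*x^3 + 9*x^2 + 3*x - 3.
∫_{-1}^{1} of each monomial x^k gives [2/(k+1) if k even, 0 if k odd]. Integrating term-by-term (or equivalently evaluating the antiderivative F(x) = -6*x^5/5 - 3*x^4/4 + 3*x^3 + 3*x^2/2 - 3*x at the endpoints):
  F(1) − F(−1) = -9/20 − (39/20) = -12/5.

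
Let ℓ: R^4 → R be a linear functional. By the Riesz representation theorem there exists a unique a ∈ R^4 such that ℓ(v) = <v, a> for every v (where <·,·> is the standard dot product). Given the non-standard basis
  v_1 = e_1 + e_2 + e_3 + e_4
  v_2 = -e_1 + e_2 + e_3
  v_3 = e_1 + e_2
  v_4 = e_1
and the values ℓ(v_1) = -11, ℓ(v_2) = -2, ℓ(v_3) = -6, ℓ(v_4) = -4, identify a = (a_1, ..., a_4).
a = (-4, -2, -4, -1)

Write a = (a_1, ..., a_4) in the standard basis. For each basis vector v_i, ℓ(v_i) = <v_i, a> is a linear equation in the a_j's. Collect the n equations into a matrix system V a = ℓ, where row i of V is v_i (expressed in the standard basis). Since V is invertible (lower-triangular with 1s on the diagonal, up to permutation), solve by back-substitution:
  V =
[[1, 1, 1, 1],
 [-1, 1, 1, 0],
 [1, 1, 0, 0],
 [1, 0, 0, 0]]
  V a = (-11, -2, -6, -4)
Solving gives a = (-4, -2, -4, -1).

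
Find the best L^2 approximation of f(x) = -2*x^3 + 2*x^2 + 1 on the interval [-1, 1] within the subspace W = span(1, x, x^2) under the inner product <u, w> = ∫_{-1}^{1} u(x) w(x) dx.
g(x) = 2*x^2 - 6*x/5 + 1

The best approximation g ∈ W is the orthogonal projection of f onto W. Writing g = a_0 + a_1 x + a_2 x^2, the coefficients solve the normal equations G · a = b where
  G_{ij} = <φ_i, φ_j> and b_i = <f, φ_i>, with φ_0 = 1, φ_1 = x, φ_2 = x^2.
G =
  [2, 0, 2/3]
  [0, 2/3, 0]
  [2/3, 0, 2/5],
b = (10/3, -4/5, 22/15).
Solving gives a_0 = 1, a_1 = -6/5, a_2 = 2, so
  g(x) = 2*x^2 - 6*x/5 + 1.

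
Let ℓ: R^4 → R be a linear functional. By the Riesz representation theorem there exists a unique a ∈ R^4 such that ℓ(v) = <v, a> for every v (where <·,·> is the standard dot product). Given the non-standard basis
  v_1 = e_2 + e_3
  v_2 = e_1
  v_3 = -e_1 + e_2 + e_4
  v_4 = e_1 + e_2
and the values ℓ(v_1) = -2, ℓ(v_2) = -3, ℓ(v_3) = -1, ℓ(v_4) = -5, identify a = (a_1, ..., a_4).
a = (-3, -2, 0, -2)

Write a = (a_1, ..., a_4) in the standard basis. For each basis vector v_i, ℓ(v_i) = <v_i, a> is a linear equation in the a_j's. Collect the n equations into a matrix system V a = ℓ, where row i of V is v_i (expressed in the standard basis). Since V is invertible (lower-triangular with 1s on the diagonal, up to permutation), solve by back-substitution:
  V =
[[0, 1, 1, 0],
 [1, 0, 0, 0],
 [-1, 1, 0, 1],
 [1, 1, 0, 0]]
  V a = (-2, -3, -1, -5)
Solving gives a = (-3, -2, 0, -2).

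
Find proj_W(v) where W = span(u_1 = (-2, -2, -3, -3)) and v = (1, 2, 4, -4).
proj_W(v) = (6/13, 6/13, 9/13, 9/13)

Set up U = [u_1 | ... | u_1] ∈ R^(4×1). The projector onto W = col(U) is P = U (U^T U)^(-1) U^T.
Compute U^T U =
  [26],
and U^T v = (-6).
Solve U^T U · c = U^T v for the coefficients: c = (-3/13). The projection is proj_W(v) = U c.
Check: (v - proj_W(v)) · u_1 = 0  (should be 0).
Result: proj_W(v) = (6/13, 6/13, 9/13, 9/13).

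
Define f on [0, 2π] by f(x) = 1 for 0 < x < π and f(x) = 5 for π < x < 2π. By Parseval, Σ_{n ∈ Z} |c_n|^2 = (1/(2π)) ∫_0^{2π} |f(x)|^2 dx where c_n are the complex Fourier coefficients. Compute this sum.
Σ |c_n|^2 = 13

Parseval equates the L^2 energy of f (normalised by 1/(2π)) with the ℓ^2 sum of its Fourier coefficients: (1/(2π)) ∫_0^{2π} |f|^2 = Σ |c_n|^2.
Compute the left side: (1/(2π)) [∫_0^π 1^2 dx + ∫_π^{2π} 5^2 dx] = (1/(2π)) · (1π + 25π) = (1 + 25)/2 = 13.
So Σ_{n ∈ Z} |c_n|^2 = 13.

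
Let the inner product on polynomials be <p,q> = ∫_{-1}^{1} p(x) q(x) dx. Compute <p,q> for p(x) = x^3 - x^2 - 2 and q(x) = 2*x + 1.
<p,q> = -58/15

Expand the product: p(x)·q(x) = 2*x^4 - x^3 - x^2 - 4*x - 2.
∫_{-1}^{1} of each monomial x^k gives [2/(k+1) if k even, 0 if k odd]. Integrating term-by-term (or equivalently evaluating the antiderivative F(x) = 2*x^5/5 - x^4/4 - x^3/3 - 2*x^2 - 2*x at the endpoints):
  F(1) − F(−1) = -251/60 − (-19/60) = -58/15.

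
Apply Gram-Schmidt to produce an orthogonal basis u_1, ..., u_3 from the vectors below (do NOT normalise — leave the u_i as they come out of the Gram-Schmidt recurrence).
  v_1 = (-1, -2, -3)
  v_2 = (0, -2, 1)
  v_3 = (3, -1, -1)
Orthogonal basis:
  u_1 = (-1, -2, -3)
  u_2 = (1/14, -13/7, 17/14)
  u_3 = (72/23, -9/23, -18/23)

Apply the Gram-Schmidt recurrence
  u_1 = v_1
  u_i = v_i − Σ_{j<i} ((v_i · u_j) / (u_j · u_j)) · u_j.

Step by step this gives:
  u_1 = (-1, -2, -3)
  u_2 = (1/14, -13/7, 17/14)
  u_3 = (72/23, -9/23, -18/23)

Orthogonality check:
  u_2 · u_1 = 0 (should be 0)
  u_3 · u_1 = 0 (should be 0)
  u_3 · u_2 = 0 (should be 0)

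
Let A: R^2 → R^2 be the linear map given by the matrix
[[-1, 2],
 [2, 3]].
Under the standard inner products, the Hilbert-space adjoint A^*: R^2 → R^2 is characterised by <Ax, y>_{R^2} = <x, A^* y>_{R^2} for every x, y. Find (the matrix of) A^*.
A^* = A^T =
[[-1, 2],
 [2, 3]]

For real matrices with standard dot products, the defining identity <Ax, y> = <x, A^* y> gives (Ax)^T y = x^T (A^*) y, i.e. x^T A^T y = x^T (A^*) y. Since this holds for all x, y, we must have A^* = A^T. Therefore
A^* =
[[-1, 2],
 [2, 3]].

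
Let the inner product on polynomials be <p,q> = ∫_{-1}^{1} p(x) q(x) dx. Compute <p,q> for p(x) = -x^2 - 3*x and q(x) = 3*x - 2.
<p,q> = -14/3

Expand the product: p(x)·q(x) = -3*x^3 - 7*x^2 + 6*x.
∫_{-1}^{1} of each monomial x^k gives [2/(k+1) if k even, 0 if k odd]. Integrating term-by-term (or equivalently evaluating the antiderivative F(x) = -3*x^4/4 - 7*x^3/3 + 3*x^2 at the endpoints):
  F(1) − F(−1) = -1/12 − (55/12) = -14/3.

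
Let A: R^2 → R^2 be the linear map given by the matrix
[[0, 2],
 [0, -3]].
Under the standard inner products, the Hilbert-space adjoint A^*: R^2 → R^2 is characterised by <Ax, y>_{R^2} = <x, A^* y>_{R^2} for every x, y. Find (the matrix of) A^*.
A^* = A^T =
[[0, 0],
 [2, -3]]

For real matrices with standard dot products, the defining identity <Ax, y> = <x, A^* y> gives (Ax)^T y = x^T (A^*) y, i.e. x^T A^T y = x^T (A^*) y. Since this holds for all x, y, we must have A^* = A^T. Therefore
A^* =
[[0, 0],
 [2, -3]].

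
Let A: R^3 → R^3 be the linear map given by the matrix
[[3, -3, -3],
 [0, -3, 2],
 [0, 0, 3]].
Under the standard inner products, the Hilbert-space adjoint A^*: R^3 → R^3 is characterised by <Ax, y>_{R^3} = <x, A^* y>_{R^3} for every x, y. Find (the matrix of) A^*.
A^* = A^T =
[[3, 0, 0],
 [-3, -3, 0],
 [-3, 2, 3]]

For real matrices with standard dot products, the defining identity <Ax, y> = <x, A^* y> gives (Ax)^T y = x^T (A^*) y, i.e. x^T A^T y = x^T (A^*) y. Since this holds for all x, y, we must have A^* = A^T. Therefore
A^* =
[[3, 0, 0],
 [-3, -3, 0],
 [-3, 2, 3]].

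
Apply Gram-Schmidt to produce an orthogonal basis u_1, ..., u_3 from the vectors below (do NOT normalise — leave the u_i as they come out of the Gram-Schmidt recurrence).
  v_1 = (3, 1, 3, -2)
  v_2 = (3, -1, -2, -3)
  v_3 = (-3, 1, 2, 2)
Orthogonal basis:
  u_1 = (3, 1, 3, -2)
  u_2 = (45/23, -31/23, -70/23, -53/23)
  u_3 = (-15/31, 1/15, 8/93, -262/465)

Apply the Gram-Schmidt recurrence
  u_1 = v_1
  u_i = v_i − Σ_{j<i} ((v_i · u_j) / (u_j · u_j)) · u_j.

Step by step this gives:
  u_1 = (3, 1, 3, -2)
  u_2 = (45/23, -31/23, -70/23, -53/23)
  u_3 = (-15/31, 1/15, 8/93, -262/465)

Orthogonality check:
  u_2 · u_1 = 0 (should be 0)
  u_3 · u_1 = 0 (should be 0)
  u_3 · u_2 = 0 (should be 0)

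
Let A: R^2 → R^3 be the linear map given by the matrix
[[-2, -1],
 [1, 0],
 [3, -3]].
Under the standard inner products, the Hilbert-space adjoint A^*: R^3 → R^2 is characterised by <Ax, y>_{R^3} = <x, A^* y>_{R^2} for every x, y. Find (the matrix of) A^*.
A^* = A^T =
[[-2, 1, 3],
 [-1, 0, -3]]

For real matrices with standard dot products, the defining identity <Ax, y> = <x, A^* y> gives (Ax)^T y = x^T (A^*) y, i.e. x^T A^T y = x^T (A^*) y. Since this holds for all x, y, we must have A^* = A^T. Therefore
A^* =
[[-2, 1, 3],
 [-1, 0, -3]].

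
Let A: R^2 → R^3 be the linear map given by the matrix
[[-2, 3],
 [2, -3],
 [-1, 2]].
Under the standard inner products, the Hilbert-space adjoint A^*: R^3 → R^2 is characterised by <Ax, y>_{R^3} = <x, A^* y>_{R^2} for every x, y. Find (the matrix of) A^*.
A^* = A^T =
[[-2, 2, -1],
 [3, -3, 2]]

For real matrices with standard dot products, the defining identity <Ax, y> = <x, A^* y> gives (Ax)^T y = x^T (A^*) y, i.e. x^T A^T y = x^T (A^*) y. Since this holds for all x, y, we must have A^* = A^T. Therefore
A^* =
[[-2, 2, -1],
 [3, -3, 2]].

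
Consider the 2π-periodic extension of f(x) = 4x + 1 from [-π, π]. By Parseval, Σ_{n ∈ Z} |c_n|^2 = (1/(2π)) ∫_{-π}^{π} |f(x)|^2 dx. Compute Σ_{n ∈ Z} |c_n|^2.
Σ |c_n|^2 = 16π^2/3 + 1

Expand and integrate term by term over [-π, π]:
  ∫ (4x)^2 dx = 16·(2π^3/3); ∫ 2·4·(1)·x dx = 0 (odd integrand); ∫ 1^2 dx = 1·2π.
So (1/(2π)) ∫_{-π}^{π} (4x + 1)^2 dx = 16π^2/3 + 1 = 16π^2/3 + 1.
Parseval ⇒ Σ |c_n|^2 = 16π^2/3 + 1.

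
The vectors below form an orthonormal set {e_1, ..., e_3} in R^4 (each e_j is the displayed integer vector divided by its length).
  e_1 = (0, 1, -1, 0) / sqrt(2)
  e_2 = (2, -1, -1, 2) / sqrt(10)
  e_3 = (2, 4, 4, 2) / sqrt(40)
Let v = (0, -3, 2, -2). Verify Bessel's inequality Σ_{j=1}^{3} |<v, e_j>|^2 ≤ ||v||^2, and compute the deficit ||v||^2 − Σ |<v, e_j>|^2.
Σ |<v, e_j>|^2 = 15; ||v||^2 = 17; deficit = 2

Write each e_j = u_j / sqrt(<u_j, u_j>) where u_j is the displayed integer vector. Then <v, e_j> = <v, u_j> / sqrt(<u_j, u_j>), so |<v, e_j>|^2 = <v, u_j>^2 / <u_j, u_j>.
Coefficients: <v, e_1> = -5/sqrt(2), <v, e_2> = -3/sqrt(10), <v, e_3> = -8/sqrt(40).
Square and sum: Σ |<v, e_j>|^2 = 15.
Compute ||v||^2 = v·v = 17.
Deficit = 17 − 15 = 2 ≥ 0, confirming Bessel's inequality. (The deficit equals ||v − Σ <v,e_j> e_j||^2, the squared distance from v to span{e_j}.)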